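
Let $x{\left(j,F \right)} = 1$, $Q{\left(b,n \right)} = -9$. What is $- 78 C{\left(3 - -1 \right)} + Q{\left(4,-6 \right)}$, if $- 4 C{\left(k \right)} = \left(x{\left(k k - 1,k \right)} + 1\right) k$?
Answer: $147$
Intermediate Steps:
$C{\left(k \right)} = - \frac{k}{2}$ ($C{\left(k \right)} = - \frac{\left(1 + 1\right) k}{4} = - \frac{2 k}{4} = - \frac{k}{2}$)
$- 78 C{\left(3 - -1 \right)} + Q{\left(4,-6 \right)} = - 78 \left(- \frac{3 - -1}{2}\right) - 9 = - 78 \left(- \frac{3 + 1}{2}\right) - 9 = - 78 \left(\left(- \frac{1}{2}\right) 4\right) - 9 = \left(-78\right) \left(-2\right) - 9 = 156 - 9 = 147$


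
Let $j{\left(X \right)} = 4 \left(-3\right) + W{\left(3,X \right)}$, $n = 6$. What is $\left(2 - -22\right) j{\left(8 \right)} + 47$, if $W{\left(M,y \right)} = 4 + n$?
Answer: $-1$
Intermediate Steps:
$W{\left(M,y \right)} = 10$ ($W{\left(M,y \right)} = 4 + 6 = 10$)
$j{\left(X \right)} = -2$ ($j{\left(X \right)} = 4 \left(-3\right) + 10 = -12 + 10 = -2$)
$\left(2 - -22\right) j{\left(8 \right)} + 47 = \left(2 - -22\right) \left(-2\right) + 47 = \left(2 + 22\right) \left(-2\right) + 47 = 24 \left(-2\right) + 47 = -48 + 47 = -1$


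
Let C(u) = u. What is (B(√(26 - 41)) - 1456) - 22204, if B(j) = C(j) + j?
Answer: -23660 + 2*I*√15 ≈ -23660.0 + 7.746*I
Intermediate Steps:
B(j) = 2*j (B(j) = j + j = 2*j)
(B(√(26 - 41)) - 1456) - 22204 = (2*√(26 - 41) - 1456) - 22204 = (2*√(-15) - 1456) - 22204 = (2*(I*√15) - 1456) - 22204 = (2*I*√15 - 1456) - 22204 = (-1456 + 2*I*√15) - 22204 = -23660 + 2*I*√15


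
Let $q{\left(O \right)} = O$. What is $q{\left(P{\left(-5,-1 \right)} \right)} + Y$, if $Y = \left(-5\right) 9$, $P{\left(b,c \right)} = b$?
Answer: $-50$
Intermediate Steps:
$Y = -45$
$q{\left(P{\left(-5,-1 \right)} \right)} + Y = -5 - 45 = -50$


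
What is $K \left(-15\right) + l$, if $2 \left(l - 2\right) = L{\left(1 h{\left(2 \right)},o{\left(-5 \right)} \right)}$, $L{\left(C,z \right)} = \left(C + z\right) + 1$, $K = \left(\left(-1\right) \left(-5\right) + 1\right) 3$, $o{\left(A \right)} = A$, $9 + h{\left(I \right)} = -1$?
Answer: $-275$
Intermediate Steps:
$h{\left(I \right)} = -10$ ($h{\left(I \right)} = -9 - 1 = -10$)
$K = 18$ ($K = \left(5 + 1\right) 3 = 6 \cdot 3 = 18$)
$L{\left(C,z \right)} = 1 + C + z$
$l = -5$ ($l = 2 + \frac{1 + 1 \left(-10\right) - 5}{2} = 2 + \frac{1 - 10 - 5}{2} = 2 + \frac{1}{2} \left(-14\right) = 2 - 7 = -5$)
$K \left(-15\right) + l = 18 \left(-15\right) - 5 = -270 - 5 = -275$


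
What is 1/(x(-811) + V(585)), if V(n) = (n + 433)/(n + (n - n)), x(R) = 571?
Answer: 585/335053 ≈ 0.0017460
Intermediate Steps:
V(n) = (433 + n)/n (V(n) = (433 + n)/(n + 0) = (433 + n)/n)
1/(x(-811) + V(585)) = 1/(571 + (433 + 585)/585) = 1/(571 + (1/585)*1018) = 1/(571 + 1018/585) = 1/(335053/585) = 585/335053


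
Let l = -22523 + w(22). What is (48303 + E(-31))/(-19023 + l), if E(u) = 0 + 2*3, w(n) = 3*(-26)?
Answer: -48309/41624 ≈ -1.1606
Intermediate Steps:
w(n) = -78
E(u) = 6 (E(u) = 0 + 6 = 6)
l = -22601 (l = -22523 - 78 = -22601)
(48303 + E(-31))/(-19023 + l) = (48303 + 6)/(-19023 - 22601) = 48309/(-41624) = 48309*(-1/41624) = -48309/41624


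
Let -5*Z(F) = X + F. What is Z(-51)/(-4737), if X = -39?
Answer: -6/1579 ≈ -0.0037999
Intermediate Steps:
Z(F) = 39/5 - F/5 (Z(F) = -(-39 + F)/5 = 39/5 - F/5)
Z(-51)/(-4737) = (39/5 - 1/5*(-51))/(-4737) = (39/5 + 51/5)*(-1/4737) = 18*(-1/4737) = -6/1579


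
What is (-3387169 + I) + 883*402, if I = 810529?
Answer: -2221674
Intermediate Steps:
(-3387169 + I) + 883*402 = (-3387169 + 810529) + 883*402 = -2576640 + 354966 = -2221674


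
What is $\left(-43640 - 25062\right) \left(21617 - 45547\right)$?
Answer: $1644038860$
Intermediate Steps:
$\left(-43640 - 25062\right) \left(21617 - 45547\right) = \left(-68702\right) \left(-23930\right) = 1644038860$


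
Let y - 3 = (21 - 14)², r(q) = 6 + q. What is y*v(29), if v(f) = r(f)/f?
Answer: 1820/29 ≈ 62.759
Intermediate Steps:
v(f) = (6 + f)/f
y = 52 (y = 3 + (21 - 14)² = 3 + 7² = 3 + 49 = 52)
y*v(29) = 52*((6 + 29)/29) = 52*((1/29)*35) = 52*(35/29) = 1820/29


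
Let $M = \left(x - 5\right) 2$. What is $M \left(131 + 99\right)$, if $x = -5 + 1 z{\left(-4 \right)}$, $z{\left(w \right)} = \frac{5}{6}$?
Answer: $- \frac{12650}{3} \approx -4216.7$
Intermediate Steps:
$z{\left(w \right)} = \frac{5}{6}$ ($z{\left(w \right)} = 5 \cdot \frac{1}{6} = \frac{5}{6}$)
$x = - \frac{25}{6}$ ($x = -5 + 1 \cdot \frac{5}{6} = -5 + \frac{5}{6} = - \frac{25}{6} \approx -4.1667$)
$M = - \frac{55}{3}$ ($M = \left(- \frac{25}{6} - 5\right) 2 = \left(- \frac{55}{6}\right) 2 = - \frac{55}{3} \approx -18.333$)
$M \left(131 + 99\right) = - \frac{55 \left(131 + 99\right)}{3} = \left(- \frac{55}{3}\right) 230 = - \frac{12650}{3}$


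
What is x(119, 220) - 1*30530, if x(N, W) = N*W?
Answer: -4350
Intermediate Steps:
x(119, 220) - 1*30530 = 119*220 - 1*30530 = 26180 - 30530 = -4350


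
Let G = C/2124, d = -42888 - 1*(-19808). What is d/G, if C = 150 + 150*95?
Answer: -34043/10 ≈ -3404.3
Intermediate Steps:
d = -23080 (d = -42888 + 19808 = -23080)
C = 14400 (C = 150 + 14250 = 14400)
G = 400/59 (G = 14400/2124 = 14400*(1/2124) = 400/59 ≈ 6.7797)
d/G = -23080/400/59 = -23080*59/400 = -34043/10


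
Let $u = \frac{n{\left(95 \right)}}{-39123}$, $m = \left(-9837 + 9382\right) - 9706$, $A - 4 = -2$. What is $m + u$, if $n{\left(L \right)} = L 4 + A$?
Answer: $- \frac{397529185}{39123} \approx -10161.0$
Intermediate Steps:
$A = 2$ ($A = 4 - 2 = 2$)
$n{\left(L \right)} = 2 + 4 L$ ($n{\left(L \right)} = L 4 + 2 = 4 L + 2 = 2 + 4 L$)
$m = -10161$ ($m = -455 - 9706 = -10161$)
$u = - \frac{382}{39123}$ ($u = \frac{2 + 4 \cdot 95}{-39123} = \left(2 + 380\right) \left(- \frac{1}{39123}\right) = 382 \left(- \frac{1}{39123}\right) = - \frac{382}{39123} \approx -0.0097641$)
$m + u = -10161 - \frac{382}{39123} = - \frac{397529185}{39123}$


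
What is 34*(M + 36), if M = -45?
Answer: -306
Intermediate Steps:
34*(M + 36) = 34*(-45 + 36) = 34*(-9) = -306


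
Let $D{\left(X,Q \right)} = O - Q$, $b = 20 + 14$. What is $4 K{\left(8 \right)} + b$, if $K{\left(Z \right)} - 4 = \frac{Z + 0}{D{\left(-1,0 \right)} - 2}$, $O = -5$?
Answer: $\frac{318}{7} \approx 45.429$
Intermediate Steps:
$b = 34$
$D{\left(X,Q \right)} = -5 - Q$
$K{\left(Z \right)} = 4 - \frac{Z}{7}$ ($K{\left(Z \right)} = 4 + \frac{Z + 0}{\left(-5 - 0\right) - 2} = 4 + \frac{Z}{\left(-5 + 0\right) - 2} = 4 + \frac{Z}{-5 - 2} = 4 + \frac{Z}{-7} = 4 + Z \left(- \frac{1}{7}\right) = 4 - \frac{Z}{7}$)
$4 K{\left(8 \right)} + b = 4 \left(4 - \frac{8}{7}\right) + 34 = 4 \cdot \frac{20}{7} + 34 = \frac{80}{7} + 34 = \frac{318}{7}$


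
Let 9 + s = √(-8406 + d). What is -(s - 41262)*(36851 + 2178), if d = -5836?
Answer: 1610765859 - 39029*I*√14242 ≈ 1.6108e+9 - 4.6577e+6*I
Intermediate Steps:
s = -9 + I*√14242 (s = -9 + √(-8406 - 5836) = -9 + √(-14242) = -9 + I*√14242 ≈ -9.0 + 119.34*I)
-(s - 41262)*(36851 + 2178) = -((-9 + I*√14242) - 41262)*(36851 + 2178) = -(-41271 + I*√14242)*39029 = -(-1610765859 + 39029*I*√14242) = 1610765859 - 39029*I*√14242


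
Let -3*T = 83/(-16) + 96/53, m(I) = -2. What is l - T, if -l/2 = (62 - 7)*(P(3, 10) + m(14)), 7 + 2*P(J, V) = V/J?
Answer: 356619/848 ≈ 420.54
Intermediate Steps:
P(J, V) = -7/2 + V/(2*J) (P(J, V) = -7/2 + (V/J)/2 = -7/2 + V/(2*J))
T = 2863/2544 (T = -(83/(-16) + 96/53)/3 = -(83*(-1/16) + 96*(1/53))/3 = -(-83/16 + 96/53)/3 = -⅓*(-2863/848) = 2863/2544 ≈ 1.1254)
l = 1265/3 (l = -2*(62 - 7)*((½)*(10 - 7*3)/3 - 2) = -110*((½)*(⅓)*(10 - 21) - 2) = -110*((½)*(⅓)*(-11) - 2) = -110*(-11/6 - 2) = -110*(-23)/6 = -2*(-1265/6) = 1265/3 ≈ 421.67)
l - T = 1265/3 - 1*2863/2544 = 1265/3 - 2863/2544 = 356619/848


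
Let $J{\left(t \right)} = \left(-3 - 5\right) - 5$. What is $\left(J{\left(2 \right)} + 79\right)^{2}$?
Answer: $4356$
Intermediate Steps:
$J{\left(t \right)} = -13$ ($J{\left(t \right)} = -8 - 5 = -13$)
$\left(J{\left(2 \right)} + 79\right)^{2} = \left(-13 + 79\right)^{2} = 66^{2} = 4356$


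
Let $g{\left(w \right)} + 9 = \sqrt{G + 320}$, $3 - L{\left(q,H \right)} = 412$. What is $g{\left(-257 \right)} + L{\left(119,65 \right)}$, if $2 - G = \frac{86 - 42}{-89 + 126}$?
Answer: $-418 + \frac{\sqrt{439190}}{37} \approx -400.09$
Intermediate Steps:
$L{\left(q,H \right)} = -409$ ($L{\left(q,H \right)} = 3 - 412 = -409$)
$G = \frac{30}{37}$ ($G = 2 - \frac{86 - 42}{-89 + 126} = 2 - \frac{44}{37} = \frac{30}{37} \approx 0.81081$)
$g{\left(w \right)} = -9 + \frac{\sqrt{439190}}{37}$ ($g{\left(w \right)} = -9 + \sqrt{\frac{30}{37} + 320} = -9 + \sqrt{\frac{11870}{37}} = -9 + \frac{\sqrt{439190}}{37}$)
$g{\left(-257 \right)} + L{\left(119,65 \right)} = \left(-9 + \frac{\sqrt{439190}}{37}\right) - 409 = -418 + \frac{\sqrt{439190}}{37}$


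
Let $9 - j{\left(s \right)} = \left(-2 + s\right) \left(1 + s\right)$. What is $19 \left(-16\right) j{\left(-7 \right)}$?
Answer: $13680$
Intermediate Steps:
$j{\left(s \right)} = 9 - \left(1 + s\right) \left(-2 + s\right)$ ($j{\left(s \right)} = 9 - \left(-2 + s\right) \left(1 + s\right) = 9 - \left(1 + s\right) \left(-2 + s\right)$)
$19 \left(-16\right) j{\left(-7 \right)} = 19 \left(-16\right) \left(11 - 7 - \left(-7\right)^{2}\right) = - 304 \left(11 - 7 - 49\right) = \left(-304\right) \left(-45\right) = 13680$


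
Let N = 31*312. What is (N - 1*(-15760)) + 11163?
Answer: 36595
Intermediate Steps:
N = 9672
(N - 1*(-15760)) + 11163 = (9672 - 1*(-15760)) + 11163 = (9672 + 15760) + 11163 = 25432 + 11163 = 36595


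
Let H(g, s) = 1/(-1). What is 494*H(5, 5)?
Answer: -494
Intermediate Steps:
H(g, s) = -1
494*H(5, 5) = 494*(-1) = -494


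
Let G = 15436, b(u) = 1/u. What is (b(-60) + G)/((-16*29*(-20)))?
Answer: 926159/556800 ≈ 1.6634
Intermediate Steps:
(b(-60) + G)/((-16*29*(-20))) = (1/(-60) + 15436)/((-16*29*(-20))) = (-1/60 + 15436)/((-464*(-20))) = (926159/60)/9280 = (926159/60)*(1/9280) = 926159/556800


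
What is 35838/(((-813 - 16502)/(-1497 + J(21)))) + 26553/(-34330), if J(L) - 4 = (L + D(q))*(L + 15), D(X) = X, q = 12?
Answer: 74957477901/118884790 ≈ 630.50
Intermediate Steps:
J(L) = 4 + (12 + L)*(15 + L) (J(L) = 4 + (L + 12)*(L + 15) = 4 + (12 + L)*(15 + L))
35838/(((-813 - 16502)/(-1497 + J(21)))) + 26553/(-34330) = 35838/(((-813 - 16502)/(-1497 + (184 + 21² + 27*21)))) + 26553/(-34330) = 35838/((-17315/(-1497 + (184 + 441 + 567)))) + 26553*(-1/34330) = 35838/((-17315/(-1497 + 1192))) - 26553/34330 = 35838/((-17315/(-305))) - 26553/34330 = 35838/((-17315*(-1/305))) - 26553/34330 = 35838/(3463/61) - 26553/34330 = 35838*(61/3463) - 26553/34330 = 2186118/3463 - 26553/34330 = 74957477901/118884790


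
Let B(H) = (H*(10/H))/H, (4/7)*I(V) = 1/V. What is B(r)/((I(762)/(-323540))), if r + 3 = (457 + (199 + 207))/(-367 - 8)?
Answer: 132073650000/497 ≈ 2.6574e+8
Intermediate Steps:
I(V) = 7/(4*V)
r = -1988/375 (r = -3 + (457 + (199 + 207))/(-367 - 8) = -3 + (457 + 406)/(-375) = -3 + 863*(-1/375) = -3 - 863/375 = -1988/375 ≈ -5.3013)
B(H) = 10/H
B(r)/((I(762)/(-323540))) = (10/(-1988/375))/((((7/4)/762)/(-323540))) = (10*(-375/1988))/((((7/4)*(1/762))*(-1/323540))) = -1875/(994*((7/3048)*(-1/323540))) = -1875/(994*(-1/140878560)) = -1875/994*(-140878560) = 132073650000/497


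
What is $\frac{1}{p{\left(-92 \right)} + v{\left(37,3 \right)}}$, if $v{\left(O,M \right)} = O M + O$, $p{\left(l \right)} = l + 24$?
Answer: $\frac{1}{80} \approx 0.0125$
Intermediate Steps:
$p{\left(l \right)} = 24 + l$
$v{\left(O,M \right)} = O + M O$ ($v{\left(O,M \right)} = M O + O = O + M O$)
$\frac{1}{p{\left(-92 \right)} + v{\left(37,3 \right)}} = \frac{1}{\left(24 - 92\right) + 37 \left(1 + 3\right)} = \frac{1}{-68 + 37 \cdot 4} = \frac{1}{-68 + 148} = \frac{1}{80}$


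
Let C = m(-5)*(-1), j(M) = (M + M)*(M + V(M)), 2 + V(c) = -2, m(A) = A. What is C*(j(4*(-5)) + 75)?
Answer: 5175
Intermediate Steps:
V(c) = -4 (V(c) = -2 - 2 = -4)
j(M) = 2*M*(-4 + M) (j(M) = (M + M)*(M - 4) = (2*M)*(-4 + M) = 2*M*(-4 + M))
C = 5 (C = -5*(-1) = 5)
C*(j(4*(-5)) + 75) = 5*(2*(4*(-5))*(-4 + 4*(-5)) + 75) = 5*(2*(-20)*(-4 - 20) + 75) = 5*(2*(-20)*(-24) + 75) = 5*(960 + 75) = 5*1035 = 5175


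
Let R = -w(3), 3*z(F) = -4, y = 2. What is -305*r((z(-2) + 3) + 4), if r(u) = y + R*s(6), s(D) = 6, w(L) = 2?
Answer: 3050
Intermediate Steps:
z(F) = -4/3 (z(F) = (⅓)*(-4) = -4/3)
R = -2 (R = -1*2 = -2)
r(u) = -10 (r(u) = 2 - 2*6 = 2 - 12 = -10)
-305*r((z(-2) + 3) + 4) = -305*(-10) = 3050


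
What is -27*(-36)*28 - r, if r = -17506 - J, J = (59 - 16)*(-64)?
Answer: 41970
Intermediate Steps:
J = -2752 (J = 43*(-64) = -2752)
r = -14754 (r = -17506 - 1*(-2752) = -17506 + 2752 = -14754)
-27*(-36)*28 - r = -27*(-36)*28 - 1*(-14754) = 972*28 + 14754 = 27216 + 14754 = 41970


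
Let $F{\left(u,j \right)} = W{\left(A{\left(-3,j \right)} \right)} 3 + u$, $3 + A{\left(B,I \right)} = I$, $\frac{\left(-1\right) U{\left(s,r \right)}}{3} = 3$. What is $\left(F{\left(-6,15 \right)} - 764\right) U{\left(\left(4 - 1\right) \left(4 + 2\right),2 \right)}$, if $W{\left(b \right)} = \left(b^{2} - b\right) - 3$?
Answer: $3447$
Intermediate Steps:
$U{\left(s,r \right)} = -9$ ($U{\left(s,r \right)} = \left(-3\right) 3 = -9$)
$A{\left(B,I \right)} = -3 + I$
$W{\left(b \right)} = -3 + b^{2} - b$
$F{\left(u,j \right)} = u - 3 j + 3 \left(-3 + j\right)^{2}$ ($F{\left(u,j \right)} = \left(-3 + \left(-3 + j\right)^{2} - \left(-3 + j\right)\right) 3 + u = \left(\left(-3 + j\right)^{2} - j\right) 3 + u = \left(- 3 j + 3 \left(-3 + j\right)^{2}\right) + u = u - 3 j + 3 \left(-3 + j\right)^{2}$)
$\left(F{\left(-6,15 \right)} - 764\right) U{\left(\left(4 - 1\right) \left(4 + 2\right),2 \right)} = \left(\left(-6 - 45 + 3 \left(-3 + 15\right)^{2}\right) - 764\right) \left(-9\right) = \left(\left(-6 - 45 + 3 \cdot 12^{2}\right) - 764\right) \left(-9\right) = \left(\left(-6 - 45 + 3 \cdot 144\right) - 764\right) \left(-9\right) = \left(\left(-6 - 45 + 432\right) - 764\right) \left(-9\right) = \left(381 - 764\right) \left(-9\right) = \left(-383\right) \left(-9\right) = 3447$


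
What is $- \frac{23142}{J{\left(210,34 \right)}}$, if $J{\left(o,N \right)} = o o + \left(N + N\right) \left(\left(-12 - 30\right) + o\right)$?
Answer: $- \frac{551}{1322} \approx -0.41679$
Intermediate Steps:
$J{\left(o,N \right)} = o^{2} + 2 N \left(-42 + o\right)$
$- \frac{23142}{J{\left(210,34 \right)}} = - \frac{23142}{210^{2} - 2856 + 2 \cdot 34 \cdot 210} = - \frac{23142}{44100 - 2856 + 14280} = - \frac{23142}{55524} = \left(-23142\right) \frac{1}{55524} = - \frac{551}{1322}$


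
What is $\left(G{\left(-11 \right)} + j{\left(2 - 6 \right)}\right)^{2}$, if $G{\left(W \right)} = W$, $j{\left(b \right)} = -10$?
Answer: $441$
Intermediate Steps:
$\left(G{\left(-11 \right)} + j{\left(2 - 6 \right)}\right)^{2} = \left(-11 - 10\right)^{2} = \left(-21\right)^{2} = 441$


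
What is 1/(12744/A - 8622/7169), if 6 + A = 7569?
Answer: 18073049/8717850 ≈ 2.0731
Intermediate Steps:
A = 7563 (A = -6 + 7569 = 7563)
1/(12744/A - 8622/7169) = 1/(12744/7563 - 8622/7169) = 1/(12744*(1/7563) - 8622*1/7169) = 1/(4248/2521 - 8622/7169) = 1/(8717850/18073049) = 18073049/8717850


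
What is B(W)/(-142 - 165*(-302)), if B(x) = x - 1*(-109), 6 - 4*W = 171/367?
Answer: 162043/72941984 ≈ 0.0022215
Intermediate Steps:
W = 2031/1468 (W = 3/2 - 171/(4*367) = 3/2 - ¼*171/367 = 3/2 - 171/1468 = 2031/1468 ≈ 1.3835)
B(x) = 109 + x (B(x) = x + 109 = 109 + x)
B(W)/(-142 - 165*(-302)) = (109 + 2031/1468)/(-142 - 165*(-302)) = 162043/(1468*(-142 + 49830)) = (162043/1468)/49688 = (162043/1468)*(1/49688) = 162043/72941984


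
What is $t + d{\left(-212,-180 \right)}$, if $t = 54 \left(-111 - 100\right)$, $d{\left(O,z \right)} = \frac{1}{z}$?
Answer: $- \frac{2050921}{180} \approx -11394.0$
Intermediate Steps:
$t = -11394$ ($t = 54 \left(-211\right) = -11394$)
$t + d{\left(-212,-180 \right)} = -11394 + \frac{1}{-180} = -11394 - \frac{1}{180} = - \frac{2050921}{180}$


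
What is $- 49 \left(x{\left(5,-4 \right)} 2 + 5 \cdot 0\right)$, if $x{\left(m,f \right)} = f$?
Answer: $392$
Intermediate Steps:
$- 49 \left(x{\left(5,-4 \right)} 2 + 5 \cdot 0\right) = - 49 \left(\left(-4\right) 2 + 5 \cdot 0\right) = - 49 \left(-8 + 0\right) = \left(-49\right) \left(-8\right) = 392$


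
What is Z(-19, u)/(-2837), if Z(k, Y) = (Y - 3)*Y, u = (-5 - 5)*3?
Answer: -990/2837 ≈ -0.34896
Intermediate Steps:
u = -30 (u = -10*3 = -30)
Z(k, Y) = Y*(-3 + Y) (Z(k, Y) = (-3 + Y)*Y = Y*(-3 + Y))
Z(-19, u)/(-2837) = -30*(-3 - 30)/(-2837) = -30*(-33)*(-1/2837) = 990*(-1/2837) = -990/2837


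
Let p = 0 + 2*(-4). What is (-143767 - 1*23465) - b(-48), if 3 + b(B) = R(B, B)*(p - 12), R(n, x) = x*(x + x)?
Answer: -75069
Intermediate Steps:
R(n, x) = 2*x² (R(n, x) = x*(2*x) = 2*x²)
p = -8 (p = 0 - 8 = -8)
b(B) = -3 - 40*B² (b(B) = -3 + (2*B²)*(-8 - 12) = -3 + (2*B²)*(-20) = -3 - 40*B²)
(-143767 - 1*23465) - b(-48) = (-143767 - 1*23465) - (-3 - 40*(-48)²) = (-143767 - 23465) - (-3 - 40*2304) = -167232 - (-3 - 92160) = -167232 - 1*(-92163) = -167232 + 92163 = -75069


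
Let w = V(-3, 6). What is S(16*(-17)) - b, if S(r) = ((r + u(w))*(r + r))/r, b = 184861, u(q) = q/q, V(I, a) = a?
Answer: -185403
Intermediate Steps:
w = 6
u(q) = 1
S(r) = 2 + 2*r (S(r) = ((r + 1)*(r + r))/r = ((1 + r)*(2*r))/r = (2*r*(1 + r))/r = 2 + 2*r)
S(16*(-17)) - b = (2 + 2*(16*(-17))) - 1*184861 = (2 + 2*(-272)) - 184861 = (2 - 544) - 184861 = -542 - 184861 = -185403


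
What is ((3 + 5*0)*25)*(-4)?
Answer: -300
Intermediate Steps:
((3 + 5*0)*25)*(-4) = ((3 + 0)*25)*(-4) = (3*25)*(-4) = 75*(-4) = -300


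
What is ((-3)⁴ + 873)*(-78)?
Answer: -74412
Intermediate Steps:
((-3)⁴ + 873)*(-78) = (81 + 873)*(-78) = 954*(-78) = -74412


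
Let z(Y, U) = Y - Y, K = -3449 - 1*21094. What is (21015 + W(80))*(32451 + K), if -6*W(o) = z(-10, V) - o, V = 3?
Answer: 166292060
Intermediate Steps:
K = -24543 (K = -3449 - 21094 = -24543)
z(Y, U) = 0
W(o) = o/6 (W(o) = -(0 - o)/6 = -(-1)*o/6 = o/6)
(21015 + W(80))*(32451 + K) = (21015 + (1/6)*80)*(32451 - 24543) = (21015 + 40/3)*7908 = (63085/3)*7908 = 166292060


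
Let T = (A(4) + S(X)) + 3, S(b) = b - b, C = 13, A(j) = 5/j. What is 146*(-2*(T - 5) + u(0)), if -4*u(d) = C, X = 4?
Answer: -511/2 ≈ -255.50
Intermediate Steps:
u(d) = -13/4 (u(d) = -1/4*13 = -13/4)
S(b) = 0
T = 17/4 (T = (5/4 + 0) + 3 = 5/4 + 3 = 17/4 ≈ 4.2500)
146*(-2*(T - 5) + u(0)) = 146*(-2*(17/4 - 5) - 13/4) = 146*(-2*(-3/4) - 13/4) = 146*(3/2 - 13/4) = 146*(-7/4) = -511/2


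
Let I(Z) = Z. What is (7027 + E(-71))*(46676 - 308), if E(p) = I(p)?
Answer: 322535808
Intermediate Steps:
E(p) = p
(7027 + E(-71))*(46676 - 308) = (7027 - 71)*(46676 - 308) = 6956*46368 = 322535808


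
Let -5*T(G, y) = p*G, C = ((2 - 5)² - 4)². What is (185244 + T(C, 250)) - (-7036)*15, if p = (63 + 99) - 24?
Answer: 290094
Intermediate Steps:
p = 138 (p = 162 - 24 = 138)
C = 25 (C = ((-3)² - 4)² = (9 - 4)² = 5² = 25)
T(G, y) = -138*G/5
(185244 + T(C, 250)) - (-7036)*15 = (185244 - 138/5*25) - (-7036)*15 = (185244 - 690) - 1*(-105540) = 184554 + 105540 = 290094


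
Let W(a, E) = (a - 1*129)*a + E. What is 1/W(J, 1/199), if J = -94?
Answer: 199/4171439 ≈ 4.7705e-5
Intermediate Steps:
W(a, E) = E + a*(-129 + a) (W(a, E) = (a - 129)*a + E = (-129 + a)*a + E = a*(-129 + a) + E = E + a*(-129 + a))
1/W(J, 1/199) = 1/(1/199 + (-94)² - 129*(-94)) = 1/(1/199 + 8836 + 12126) = 1/(4171439/199) = 199/4171439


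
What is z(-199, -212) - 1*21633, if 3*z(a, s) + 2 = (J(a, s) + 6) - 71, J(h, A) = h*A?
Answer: -22778/3 ≈ -7592.7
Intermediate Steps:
J(h, A) = A*h
z(a, s) = -67/3 + a*s/3 (z(a, s) = -⅔ + ((s*a + 6) - 71)/3 = -⅔ + ((a*s + 6) - 71)/3 = -⅔ + ((6 + a*s) - 71)/3 = -⅔ + (-65 + a*s)/3 = -⅔ + (-65/3 + a*s/3) = -67/3 + a*s/3)
z(-199, -212) - 1*21633 = (-67/3 + (⅓)*(-199)*(-212)) - 1*21633 = (-67/3 + 42188/3) - 21633 = 42121/3 - 21633 = -22778/3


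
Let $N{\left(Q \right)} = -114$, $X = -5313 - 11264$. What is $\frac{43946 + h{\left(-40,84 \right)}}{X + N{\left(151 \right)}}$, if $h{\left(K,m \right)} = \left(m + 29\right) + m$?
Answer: $- \frac{44143}{16691} \approx -2.6447$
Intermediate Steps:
$X = -16577$ ($X = -5313 - 11264 = -16577$)
$h{\left(K,m \right)} = 29 + 2 m$ ($h{\left(K,m \right)} = \left(29 + m\right) + m = 29 + 2 m$)
$\frac{43946 + h{\left(-40,84 \right)}}{X + N{\left(151 \right)}} = \frac{43946 + \left(29 + 2 \cdot 84\right)}{-16577 - 114} = \frac{43946 + \left(29 + 168\right)}{-16691} = \left(43946 + 197\right) \left(- \frac{1}{16691}\right) = 44143 \left(- \frac{1}{16691}\right) = - \frac{44143}{16691}$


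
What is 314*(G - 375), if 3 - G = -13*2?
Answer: -108644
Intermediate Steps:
G = 29 (G = 3 - (-13)*2 = 3 - 1*(-26) = 3 + 26 = 29)
314*(G - 375) = 314*(29 - 375) = 314*(-346) = -108644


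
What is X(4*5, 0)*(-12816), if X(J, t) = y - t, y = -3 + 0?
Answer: 38448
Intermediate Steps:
y = -3
X(J, t) = -3 - t
X(4*5, 0)*(-12816) = (-3 - 1*0)*(-12816) = (-3 + 0)*(-12816) = -3*(-12816) = 38448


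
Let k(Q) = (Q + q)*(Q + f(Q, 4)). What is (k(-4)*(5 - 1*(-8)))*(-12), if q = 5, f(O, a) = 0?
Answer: 624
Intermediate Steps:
k(Q) = Q*(5 + Q) (k(Q) = (Q + 5)*(Q + 0) = (5 + Q)*Q = Q*(5 + Q))
(k(-4)*(5 - 1*(-8)))*(-12) = ((-4*(5 - 4))*(5 - 1*(-8)))*(-12) = ((-4*1)*(5 + 8))*(-12) = -4*13*(-12) = -52*(-12) = 624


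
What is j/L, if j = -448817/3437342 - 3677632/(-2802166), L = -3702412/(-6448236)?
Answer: 9175532889163029399/4457705382151205758 ≈ 2.0584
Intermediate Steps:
L = 925603/1612059 (L = -3702412*(-1/6448236) = 925603/1612059 ≈ 0.57417)
j = 5691809598261/4816001441386 (j = -448817*1/3437342 - 3677632*(-1/2802166) = -448817/3437342 + 1838816/1401083 = 5691809598261/4816001441386 ≈ 1.1819)
j/L = 5691809598261/(4816001441386*(925603/1612059)) = (5691809598261/4816001441386)*(1612059/925603) = 9175532889163029399/4457705382151205758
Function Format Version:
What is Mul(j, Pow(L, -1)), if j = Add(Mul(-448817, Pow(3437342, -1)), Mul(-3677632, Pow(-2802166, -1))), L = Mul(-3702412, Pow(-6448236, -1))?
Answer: Rational(9175532889163029399, 4457705382151205758) ≈ 2.0584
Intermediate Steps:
L = Rational(925603, 1612059) (L = Mul(-3702412, Rational(-1, 6448236)) = Rational(925603, 1612059) ≈ 0.57417)
j = Rational(5691809598261, 4816001441386) (j = Add(Mul(-448817, Rational(1, 3437342)), Mul(-3677632, Rational(-1, 2802166))) = Add(Rational(-448817, 3437342), Rational(1838816, 1401083)) = Rational(5691809598261, 4816001441386) ≈ 1.1819)
Mul(j, Pow(L, -1)) = Mul(Rational(5691809598261, 4816001441386), Pow(Rational(925603, 1612059), -1)) = Mul(Rational(5691809598261, 4816001441386), Rational(1612059, 925603)) = Rational(9175532889163029399, 4457705382151205758)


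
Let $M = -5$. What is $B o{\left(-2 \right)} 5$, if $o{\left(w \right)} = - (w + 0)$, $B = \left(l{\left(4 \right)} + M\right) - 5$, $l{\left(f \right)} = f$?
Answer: $-60$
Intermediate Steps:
$B = -6$ ($B = \left(4 - 5\right) - 5 = -1 - 5 = -6$)
$o{\left(w \right)} = - w$
$B o{\left(-2 \right)} 5 = - 6 \left(\left(-1\right) \left(-2\right)\right) 5 = \left(-6\right) 2 \cdot 5 = \left(-12\right) 5 = -60$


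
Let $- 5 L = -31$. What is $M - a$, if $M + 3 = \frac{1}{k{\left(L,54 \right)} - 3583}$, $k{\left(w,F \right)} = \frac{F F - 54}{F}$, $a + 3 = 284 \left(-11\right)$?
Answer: $\frac{11027719}{3530} \approx 3124.0$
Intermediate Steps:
$L = \frac{31}{5}$ ($L = \left(- \frac{1}{5}\right) \left(-31\right) = \frac{31}{5} \approx 6.2$)
$a = -3127$ ($a = -3 + 284 \left(-11\right) = -3 - 3124 = -3127$)
$k{\left(w,F \right)} = \frac{-54 + F^{2}}{F}$ ($k{\left(w,F \right)} = \frac{F^{2} - 54}{F} = \frac{-54 + F^{2}}{F}$)
$M = - \frac{10591}{3530}$ ($M = -3 + \frac{1}{\left(54 - \frac{54}{54}\right) - 3583} = -3 + \frac{1}{\left(54 - 1\right) - 3583} = -3 + \frac{1}{53 - 3583} = -3 + \frac{1}{-3530} = -3 - \frac{1}{3530} = - \frac{10591}{3530} \approx -3.0003$)
$M - a = - \frac{10591}{3530} - -3127 = - \frac{10591}{3530} + 3127 = \frac{11027719}{3530}$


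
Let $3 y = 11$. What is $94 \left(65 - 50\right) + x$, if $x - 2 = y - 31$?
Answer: $\frac{4154}{3} \approx 1384.7$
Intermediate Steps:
$y = \frac{11}{3}$ ($y = \frac{1}{3} \cdot 11 = \frac{11}{3} \approx 3.6667$)
$x = - \frac{76}{3}$ ($x = 2 + \left(\frac{11}{3} - 31\right) = 2 - \frac{82}{3} = - \frac{76}{3} \approx -25.333$)
$94 \left(65 - 50\right) + x = 94 \left(65 - 50\right) - \frac{76}{3} = 94 \cdot 15 - \frac{76}{3} = 1410 - \frac{76}{3} = \frac{4154}{3}$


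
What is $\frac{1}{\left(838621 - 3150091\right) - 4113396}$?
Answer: $- \frac{1}{6424866} \approx -1.5565 \cdot 10^{-7}$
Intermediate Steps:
$\frac{1}{\left(838621 - 3150091\right) - 4113396} = \frac{1}{-2311470 - 4113396} = \frac{1}{-6424866} = - \frac{1}{6424866}$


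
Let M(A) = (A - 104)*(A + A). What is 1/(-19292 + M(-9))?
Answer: -1/17258 ≈ -5.7944e-5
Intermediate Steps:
M(A) = 2*A*(-104 + A) (M(A) = (-104 + A)*(2*A) = 2*A*(-104 + A))
1/(-19292 + M(-9)) = 1/(-19292 + 2*(-9)*(-104 - 9)) = 1/(-19292 + 2*(-9)*(-113)) = 1/(-19292 + 2034) = 1/(-17258) = -1/17258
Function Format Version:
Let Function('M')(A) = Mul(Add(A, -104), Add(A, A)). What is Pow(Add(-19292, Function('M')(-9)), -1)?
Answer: Rational(-1, 17258) ≈ -5.7944e-5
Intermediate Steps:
Function('M')(A) = Mul(2, A, Add(-104, A)) (Function('M')(A) = Mul(Add(-104, A), Mul(2, A)) = Mul(2, A, Add(-104, A)))
Pow(Add(-19292, Function('M')(-9)), -1) = Pow(Add(-19292, Mul(2, -9, Add(-104, -9))), -1) = Pow(Add(-19292, Mul(2, -9, -113)), -1) = Pow(Add(-19292, 2034), -1) = Pow(-17258, -1) = Rational(-1, 17258)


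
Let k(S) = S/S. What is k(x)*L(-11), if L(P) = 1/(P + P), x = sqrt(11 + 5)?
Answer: -1/22 ≈ -0.045455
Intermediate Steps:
x = 4 (x = sqrt(16) = 4)
k(S) = 1
L(P) = 1/(2*P)
k(x)*L(-11) = 1*((1/2)/(-11)) = 1*((1/2)*(-1/11)) = 1*(-1/22) = -1/22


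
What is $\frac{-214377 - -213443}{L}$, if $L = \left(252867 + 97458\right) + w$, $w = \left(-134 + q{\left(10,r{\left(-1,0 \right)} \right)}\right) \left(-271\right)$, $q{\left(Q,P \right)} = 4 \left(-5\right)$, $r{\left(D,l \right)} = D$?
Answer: $- \frac{934}{392059} \approx -0.0023823$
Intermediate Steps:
$q{\left(Q,P \right)} = -20$
$w = 41734$ ($w = \left(-134 - 20\right) \left(-271\right) = \left(-154\right) \left(-271\right) = 41734$)
$L = 392059$ ($L = \left(252867 + 97458\right) + 41734 = 350325 + 41734 = 392059$)
$\frac{-214377 - -213443}{L} = \frac{-214377 - -213443}{392059} = \left(-214377 + 213443\right) \frac{1}{392059} = \left(-934\right) \frac{1}{392059} = - \frac{934}{392059}$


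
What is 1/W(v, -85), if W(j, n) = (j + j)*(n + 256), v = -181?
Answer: -1/61902 ≈ -1.6155e-5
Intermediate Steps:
W(j, n) = 2*j*(256 + n) (W(j, n) = (2*j)*(256 + n) = 2*j*(256 + n))
1/W(v, -85) = 1/(2*(-181)*(256 - 85)) = 1/(2*(-181)*171) = 1/(-61902) = -1/61902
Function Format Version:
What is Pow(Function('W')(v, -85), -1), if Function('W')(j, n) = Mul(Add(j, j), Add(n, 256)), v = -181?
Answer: Rational(-1, 61902) ≈ -1.6155e-5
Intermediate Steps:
Function('W')(j, n) = Mul(2, j, Add(256, n)) (Function('W')(j, n) = Mul(Mul(2, j), Add(256, n)) = Mul(2, j, Add(256, n)))
Pow(Function('W')(v, -85), -1) = Pow(Mul(2, -181, Add(256, -85)), -1) = Pow(Mul(2, -181, 171), -1) = Pow(-61902, -1) = Rational(-1, 61902)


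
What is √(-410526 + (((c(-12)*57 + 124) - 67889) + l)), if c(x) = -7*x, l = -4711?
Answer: I*√478214 ≈ 691.53*I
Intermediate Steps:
√(-410526 + (((c(-12)*57 + 124) - 67889) + l)) = √(-410526 + (((-7*(-12)*57 + 124) - 67889) - 4711)) = √(-410526 + (((84*57 + 124) - 67889) - 4711)) = √(-410526 + (((4788 + 124) - 67889) - 4711)) = √(-410526 + ((4912 - 67889) - 4711)) = √(-410526 + (-62977 - 4711)) = √(-410526 - 67688) = √(-478214) = I*√478214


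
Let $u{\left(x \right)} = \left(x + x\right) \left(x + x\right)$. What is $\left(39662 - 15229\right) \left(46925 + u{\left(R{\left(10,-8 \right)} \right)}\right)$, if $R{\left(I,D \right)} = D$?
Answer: $1152773373$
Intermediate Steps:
$u{\left(x \right)} = 4 x^{2}$ ($u{\left(x \right)} = 2 x 2 x = 4 x^{2}$)
$\left(39662 - 15229\right) \left(46925 + u{\left(R{\left(10,-8 \right)} \right)}\right) = \left(39662 - 15229\right) \left(46925 + 4 \left(-8\right)^{2}\right) = 24433 \left(46925 + 4 \cdot 64\right) = 24433 \left(46925 + 256\right) = 24433 \cdot 47181 = 1152773373$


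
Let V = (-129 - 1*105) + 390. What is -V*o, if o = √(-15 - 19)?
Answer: -156*I*√34 ≈ -909.63*I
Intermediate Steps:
V = 156 (V = (-129 - 105) + 390 = -234 + 390 = 156)
o = I*√34 (o = √(-34) = I*√34 ≈ 5.8309*I)
-V*o = -156*I*√34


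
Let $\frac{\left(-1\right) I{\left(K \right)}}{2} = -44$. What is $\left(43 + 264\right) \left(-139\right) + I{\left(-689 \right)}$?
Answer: $-42585$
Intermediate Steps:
$I{\left(K \right)} = 88$ ($I{\left(K \right)} = \left(-2\right) \left(-44\right) = 88$)
$\left(43 + 264\right) \left(-139\right) + I{\left(-689 \right)} = \left(43 + 264\right) \left(-139\right) + 88 = 307 \left(-139\right) + 88 = -42673 + 88 = -42585$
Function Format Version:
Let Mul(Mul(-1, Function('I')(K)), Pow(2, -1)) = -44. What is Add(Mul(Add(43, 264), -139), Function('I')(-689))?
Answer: -42585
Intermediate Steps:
Function('I')(K) = 88 (Function('I')(K) = Mul(-2, -44) = 88)
Add(Mul(Add(43, 264), -139), Function('I')(-689)) = Add(Mul(Add(43, 264), -139), 88) = Add(Mul(307, -139), 88) = Add(-42673, 88) = -42585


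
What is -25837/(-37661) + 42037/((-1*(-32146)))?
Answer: 2413711659/1210650506 ≈ 1.9937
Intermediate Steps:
-25837/(-37661) + 42037/((-1*(-32146))) = -25837*(-1/37661) + 42037/32146 = 25837/37661 + 42037*(1/32146) = 25837/37661 + 42037/32146 = 2413711659/1210650506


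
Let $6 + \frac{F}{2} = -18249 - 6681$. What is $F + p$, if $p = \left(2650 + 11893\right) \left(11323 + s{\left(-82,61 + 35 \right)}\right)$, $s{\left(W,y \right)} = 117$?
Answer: $166322048$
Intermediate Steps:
$F = -49872$ ($F = -12 + 2 \left(-18249 - 6681\right) = -12 + 2 \left(-24930\right) = -12 - 49860 = -49872$)
$p = 166371920$ ($p = \left(2650 + 11893\right) \left(11323 + 117\right) = 14543 \cdot 11440 = 166371920$)
$F + p = -49872 + 166371920 = 166322048$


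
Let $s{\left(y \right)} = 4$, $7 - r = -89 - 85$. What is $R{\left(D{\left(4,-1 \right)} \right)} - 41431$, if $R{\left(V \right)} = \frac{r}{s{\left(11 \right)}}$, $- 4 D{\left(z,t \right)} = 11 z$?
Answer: $- \frac{165543}{4} \approx -41386.0$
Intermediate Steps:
$r = 181$ ($r = 7 - \left(-89 - 85\right) = 7 - -174 = 7 + 174 = 181$)
$D{\left(z,t \right)} = - \frac{11 z}{4}$
$R{\left(V \right)} = \frac{181}{4}$
$R{\left(D{\left(4,-1 \right)} \right)} - 41431 = \frac{181}{4} - 41431 = - \frac{165543}{4}$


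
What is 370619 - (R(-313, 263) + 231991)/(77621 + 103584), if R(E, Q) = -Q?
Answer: 67157784167/181205 ≈ 3.7062e+5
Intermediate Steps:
370619 - (R(-313, 263) + 231991)/(77621 + 103584) = 370619 - (-1*263 + 231991)/(77621 + 103584) = 370619 - (-263 + 231991)/181205 = 370619 - 231728/181205 = 67157784167/181205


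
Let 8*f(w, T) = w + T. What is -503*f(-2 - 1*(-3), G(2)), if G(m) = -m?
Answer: 503/8 ≈ 62.875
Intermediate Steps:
f(w, T) = T/8 + w/8 (f(w, T) = (w + T)/8 = (T + w)/8 = T/8 + w/8)
-503*f(-2 - 1*(-3), G(2)) = -503*((-1*2)/8 + (-2 - 1*(-3))/8) = -503*((⅛)*(-2) + (-2 + 3)/8) = -503*(-¼ + (⅛)*1) = -503*(-¼ + ⅛) = -503*(-⅛) = 503/8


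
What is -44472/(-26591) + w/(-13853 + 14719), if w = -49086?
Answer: -633366537/11513903 ≈ -55.009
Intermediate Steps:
-44472/(-26591) + w/(-13853 + 14719) = -44472/(-26591) - 49086/(-13853 + 14719) = -44472*(-1/26591) - 49086/866 = 44472/26591 - 49086*1/866 = 44472/26591 - 24543/433 = -633366537/11513903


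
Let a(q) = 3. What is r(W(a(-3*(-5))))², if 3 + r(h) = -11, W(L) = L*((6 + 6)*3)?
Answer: 196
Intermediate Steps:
W(L) = 36*L (W(L) = L*(12*3) = L*36 = 36*L)
r(h) = -14 (r(h) = -3 - 11 = -14)
r(W(a(-3*(-5))))² = (-14)² = 196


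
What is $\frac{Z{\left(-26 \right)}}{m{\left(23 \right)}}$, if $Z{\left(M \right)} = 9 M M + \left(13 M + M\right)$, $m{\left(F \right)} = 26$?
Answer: $220$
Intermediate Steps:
$Z{\left(M \right)} = 9 M^{2} + 14 M$
$\frac{Z{\left(-26 \right)}}{m{\left(23 \right)}} = \frac{\left(-26\right) \left(14 + 9 \left(-26\right)\right)}{26} = - 26 \left(14 - 234\right) \frac{1}{26} = \left(-26\right) \left(-220\right) \frac{1}{26} = 5720 \cdot \frac{1}{26} = 220$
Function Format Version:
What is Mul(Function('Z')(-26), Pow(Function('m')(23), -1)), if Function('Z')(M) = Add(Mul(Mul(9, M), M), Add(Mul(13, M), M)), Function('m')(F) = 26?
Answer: 220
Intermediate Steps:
Function('Z')(M) = Add(Mul(9, Pow(M, 2)), Mul(14, M))
Mul(Function('Z')(-26), Pow(Function('m')(23), -1)) = Mul(Mul(-26, Add(14, Mul(9, -26))), Pow(26, -1)) = Mul(Mul(-26, Add(14, -234)), Rational(1, 26)) = Mul(Mul(-26, -220), Rational(1, 26)) = Mul(5720, Rational(1, 26)) = 220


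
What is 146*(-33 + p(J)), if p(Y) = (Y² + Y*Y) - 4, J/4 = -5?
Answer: 111398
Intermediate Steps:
J = -20 (J = 4*(-5) = -20)
p(Y) = -4 + 2*Y² (p(Y) = (Y² + Y²) - 4 = 2*Y² - 4 = -4 + 2*Y²)
146*(-33 + p(J)) = 146*(-33 + (-4 + 2*(-20)²)) = 146*(-33 + (-4 + 2*400)) = 146*(-33 + (-4 + 800)) = 146*(-33 + 796) = 146*763 = 111398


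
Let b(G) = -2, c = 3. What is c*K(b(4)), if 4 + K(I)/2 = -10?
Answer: -84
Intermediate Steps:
K(I) = -28 (K(I) = -8 + 2*(-10) = -8 - 20 = -28)
c*K(b(4)) = 3*(-28) = -84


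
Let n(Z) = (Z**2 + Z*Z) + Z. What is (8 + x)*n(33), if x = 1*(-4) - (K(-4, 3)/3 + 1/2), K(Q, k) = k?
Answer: 11055/2 ≈ 5527.5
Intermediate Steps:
n(Z) = Z + 2*Z**2 (n(Z) = (Z**2 + Z**2) + Z = 2*Z**2 + Z = Z + 2*Z**2)
x = -11/2 (x = 1*(-4) - (3/3 + 1/2) = -4 - (3*(1/3) + 1*(1/2)) = -4 - (1 + 1/2) = -4 - 1*3/2 = -4 - 3/2 = -11/2 ≈ -5.5000)
(8 + x)*n(33) = (8 - 11/2)*(33*(1 + 2*33)) = 5*(33*(1 + 66))/2 = 5*(33*67)/2 = (5/2)*2211 = 11055/2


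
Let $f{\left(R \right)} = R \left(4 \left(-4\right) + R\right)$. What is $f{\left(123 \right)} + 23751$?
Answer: $36912$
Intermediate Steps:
$f{\left(R \right)} = R \left(-16 + R\right)$
$f{\left(123 \right)} + 23751 = 123 \left(-16 + 123\right) + 23751 = 123 \cdot 107 + 23751 = 13161 + 23751 = 36912$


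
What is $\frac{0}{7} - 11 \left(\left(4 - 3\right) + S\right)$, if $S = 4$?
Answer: $-55$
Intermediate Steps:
$\frac{0}{7} - 11 \left(\left(4 - 3\right) + S\right) = \frac{0}{7} - 11 \left(\left(4 - 3\right) + 4\right) = 0 \cdot \frac{1}{7} - 11 \left(1 + 4\right) = 0 - 55 = -55$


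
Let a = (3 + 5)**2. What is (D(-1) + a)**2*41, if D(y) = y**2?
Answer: 173225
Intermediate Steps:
a = 64 (a = 8**2 = 64)
(D(-1) + a)**2*41 = ((-1)**2 + 64)**2*41 = (1 + 64)**2*41 = 65**2*41 = 4225*41 = 173225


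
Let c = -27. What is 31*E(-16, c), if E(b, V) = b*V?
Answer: 13392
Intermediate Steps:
E(b, V) = V*b
31*E(-16, c) = 31*(-27*(-16)) = 31*432 = 13392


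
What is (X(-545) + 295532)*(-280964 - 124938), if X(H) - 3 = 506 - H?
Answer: -120384850572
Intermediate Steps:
X(H) = 509 - H (X(H) = 3 + (506 - H) = 509 - H)
(X(-545) + 295532)*(-280964 - 124938) = ((509 - 1*(-545)) + 295532)*(-280964 - 124938) = ((509 + 545) + 295532)*(-405902) = (1054 + 295532)*(-405902) = 296586*(-405902) = -120384850572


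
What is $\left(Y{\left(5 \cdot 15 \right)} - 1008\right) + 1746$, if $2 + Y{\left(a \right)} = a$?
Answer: $811$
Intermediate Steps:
$Y{\left(a \right)} = -2 + a$
$\left(Y{\left(5 \cdot 15 \right)} - 1008\right) + 1746 = \left(\left(-2 + 5 \cdot 15\right) - 1008\right) + 1746 = \left(\left(-2 + 75\right) - 1008\right) + 1746 = \left(73 - 1008\right) + 1746 = -935 + 1746 = 811$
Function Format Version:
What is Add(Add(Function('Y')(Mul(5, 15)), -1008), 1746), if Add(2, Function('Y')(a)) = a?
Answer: 811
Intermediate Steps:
Function('Y')(a) = Add(-2, a)
Add(Add(Function('Y')(Mul(5, 15)), -1008), 1746) = Add(Add(Add(-2, Mul(5, 15)), -1008), 1746) = Add(Add(Add(-2, 75), -1008), 1746) = Add(Add(73, -1008), 1746) = Add(-935, 1746) = 811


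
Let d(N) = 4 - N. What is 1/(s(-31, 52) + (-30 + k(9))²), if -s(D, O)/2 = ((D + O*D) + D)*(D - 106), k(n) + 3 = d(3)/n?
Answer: -81/37065140 ≈ -2.1853e-6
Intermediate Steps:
k(n) = -3 + 1/n (k(n) = -3 + (4 - 1*3)/n = -3 + (4 - 3)/n = -3 + 1/n)
s(D, O) = -2*(-106 + D)*(2*D + D*O) (s(D, O) = -2*((D + O*D) + D)*(D - 106) = -2*((D + D*O) + D)*(-106 + D) = -2*(2*D + D*O)*(-106 + D) = -2*(-106 + D)*(2*D + D*O))
1/(s(-31, 52) + (-30 + k(9))²) = 1/(2*(-31)*(212 - 2*(-31) + 106*52 - 1*(-31)*52) + (-30 + (-3 + 1/9))²) = 1/(2*(-31)*(212 + 62 + 5512 + 1612) + (-30 + (-3 + ⅑))²) = 1/(2*(-31)*7398 + (-30 - 26/9)²) = 1/(-458676 + (-296/9)²) = 1/(-458676 + 87616/81) = 1/(-37065140/81) = -81/37065140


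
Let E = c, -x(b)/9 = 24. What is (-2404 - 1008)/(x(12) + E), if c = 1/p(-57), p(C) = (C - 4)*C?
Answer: 11863524/751031 ≈ 15.796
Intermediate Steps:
x(b) = -216 (x(b) = -9*24 = -216)
p(C) = C*(-4 + C) (p(C) = (-4 + C)*C = C*(-4 + C))
c = 1/3477 (c = 1/(-57*(-4 - 57)) = 1/(-57*(-61)) = 1/3477 ≈ 0.00028760)
E = 1/3477 ≈ 0.00028760
(-2404 - 1008)/(x(12) + E) = (-2404 - 1008)/(-216 + 1/3477) = -3412/(-751031/3477) = -3412*(-3477/751031) = 11863524/751031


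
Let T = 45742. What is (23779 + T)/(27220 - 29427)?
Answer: -69521/2207 ≈ -31.500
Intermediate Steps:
(23779 + T)/(27220 - 29427) = (23779 + 45742)/(27220 - 29427) = 69521/(-2207) = 69521*(-1/2207) = -69521/2207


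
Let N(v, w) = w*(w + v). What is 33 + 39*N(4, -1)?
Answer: -84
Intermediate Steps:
N(v, w) = w*(v + w)
33 + 39*N(4, -1) = 33 + 39*(-(4 - 1)) = 33 + 39*(-1*3) = 33 + 39*(-3) = 33 - 117 = -84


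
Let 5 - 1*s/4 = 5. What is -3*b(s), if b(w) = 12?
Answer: -36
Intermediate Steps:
s = 0 (s = 20 - 4*5 = 20 - 20 = 0)
-3*b(s) = -3*12 = -36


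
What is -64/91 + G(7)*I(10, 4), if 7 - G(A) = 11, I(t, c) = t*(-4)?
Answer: 14496/91 ≈ 159.30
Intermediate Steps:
I(t, c) = -4*t
G(A) = -4 (G(A) = 7 - 1*11 = 7 - 11 = -4)
-64/91 + G(7)*I(10, 4) = -64/91 - (-16)*10 = -64*1/91 - 4*(-40) = -64/91 + 160 = 14496/91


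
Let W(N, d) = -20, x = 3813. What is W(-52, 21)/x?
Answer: -20/3813 ≈ -0.0052452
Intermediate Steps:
W(-52, 21)/x = -20/3813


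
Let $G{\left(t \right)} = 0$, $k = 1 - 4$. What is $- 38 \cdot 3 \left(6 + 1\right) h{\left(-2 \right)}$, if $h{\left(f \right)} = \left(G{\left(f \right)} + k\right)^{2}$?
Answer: $-7182$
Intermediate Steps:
$k = -3$ ($k = 1 - 4 = -3$)
$h{\left(f \right)} = 9$ ($h{\left(f \right)} = \left(0 - 3\right)^{2} = \left(-3\right)^{2} = 9$)
$- 38 \cdot 3 \left(6 + 1\right) h{\left(-2 \right)} = - 38 \cdot 3 \left(6 + 1\right) 9 = - 38 \cdot 3 \cdot 7 \cdot 9 = \left(-38\right) 21 \cdot 9 = \left(-798\right) 9 = -7182$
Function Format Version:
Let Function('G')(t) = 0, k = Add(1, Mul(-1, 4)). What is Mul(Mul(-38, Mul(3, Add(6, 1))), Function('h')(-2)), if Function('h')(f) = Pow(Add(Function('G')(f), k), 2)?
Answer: -7182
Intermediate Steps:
k = -3 (k = Add(1, -4) = -3)
Function('h')(f) = 9 (Function('h')(f) = Pow(Add(0, -3), 2) = Pow(-3, 2) = 9)
Mul(Mul(-38, Mul(3, Add(6, 1))), Function('h')(-2)) = Mul(Mul(-38, Mul(3, Add(6, 1))), 9) = Mul(Mul(-38, Mul(3, 7)), 9) = Mul(Mul(-38, 21), 9) = Mul(-798, 9) = -7182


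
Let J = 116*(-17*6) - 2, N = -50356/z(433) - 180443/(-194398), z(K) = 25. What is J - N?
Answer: -47728053687/4859950 ≈ -9820.7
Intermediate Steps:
N = -9784594613/4859950 (N = -50356/25 - 180443/(-194398) = -50356*1/25 - 180443*(-1/194398) = -50356/25 + 180443/194398 = -9784594613/4859950 ≈ -2013.3)
J = -11834 (J = 116*(-102) - 2 = -11832 - 2 = -11834)
J - N = -11834 - 1*(-9784594613/4859950) = -11834 + 9784594613/4859950 = -47728053687/4859950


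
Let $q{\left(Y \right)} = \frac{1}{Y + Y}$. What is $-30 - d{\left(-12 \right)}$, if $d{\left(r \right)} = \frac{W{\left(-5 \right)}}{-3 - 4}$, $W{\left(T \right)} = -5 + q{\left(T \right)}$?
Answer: $- \frac{2151}{70} \approx -30.729$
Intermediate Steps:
$q{\left(Y \right)} = \frac{1}{2 Y}$
$W{\left(T \right)} = -5 + \frac{1}{2 T}$
$d{\left(r \right)} = \frac{51}{70}$ ($d{\left(r \right)} = \frac{-5 + \frac{1}{2 \left(-5\right)}}{-3 - 4} = \frac{-5 + \frac{1}{2} \left(- \frac{1}{5}\right)}{-7} = - \frac{-5 - \frac{1}{10}}{7} = \left(- \frac{1}{7}\right) \left(- \frac{51}{10}\right) = \frac{51}{70}$)
$-30 - d{\left(-12 \right)} = -30 - \frac{51}{70} = - \frac{2151}{70}$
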